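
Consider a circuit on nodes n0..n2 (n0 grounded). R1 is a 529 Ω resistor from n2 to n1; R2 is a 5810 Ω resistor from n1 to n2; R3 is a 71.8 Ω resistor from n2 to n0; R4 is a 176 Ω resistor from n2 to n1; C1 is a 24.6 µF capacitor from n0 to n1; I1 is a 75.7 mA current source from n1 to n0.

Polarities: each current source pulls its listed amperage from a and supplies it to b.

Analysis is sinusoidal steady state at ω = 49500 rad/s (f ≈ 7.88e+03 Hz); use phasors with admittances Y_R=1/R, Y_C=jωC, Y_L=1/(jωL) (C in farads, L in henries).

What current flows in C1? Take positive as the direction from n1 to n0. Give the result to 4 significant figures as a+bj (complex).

-0.07570-0.0003094j A

Apply KCL at each of the 2 non-ground nodes and solve the resulting linear system.
Node n1: branches {R1, R2, R4, C1, I1} → V_1 = -0.0002541+0.06217j
Node n2: branches {R1, R2, R3, R4} → V_2 = -9.079e-05+0.02221j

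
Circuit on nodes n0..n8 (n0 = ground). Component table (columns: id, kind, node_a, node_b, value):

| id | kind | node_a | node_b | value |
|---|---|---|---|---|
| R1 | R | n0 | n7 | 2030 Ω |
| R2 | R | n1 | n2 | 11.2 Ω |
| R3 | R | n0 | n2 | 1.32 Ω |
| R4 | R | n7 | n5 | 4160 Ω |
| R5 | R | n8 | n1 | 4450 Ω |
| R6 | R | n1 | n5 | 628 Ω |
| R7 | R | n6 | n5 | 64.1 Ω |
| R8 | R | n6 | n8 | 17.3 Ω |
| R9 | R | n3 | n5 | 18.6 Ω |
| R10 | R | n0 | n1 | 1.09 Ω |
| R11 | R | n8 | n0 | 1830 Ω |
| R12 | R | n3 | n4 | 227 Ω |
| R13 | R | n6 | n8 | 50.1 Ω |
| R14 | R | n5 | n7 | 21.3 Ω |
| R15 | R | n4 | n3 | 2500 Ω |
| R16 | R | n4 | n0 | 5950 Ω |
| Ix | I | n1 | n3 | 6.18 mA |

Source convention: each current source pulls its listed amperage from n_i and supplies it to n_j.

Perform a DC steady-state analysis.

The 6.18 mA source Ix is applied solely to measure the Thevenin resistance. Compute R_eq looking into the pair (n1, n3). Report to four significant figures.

MNA unknowns: 8 node voltages V₁..V_8
R1: Y=0.0004926 on G[0,7]
R2: Y=0.08929 on G[1,2]
R3: Y=0.7576 on G[0,2]
R4: Y=0.0002404 on G[7,5]
R5: Y=0.0002247 on G[8,1]
R6: Y=0.001592 on G[1,5]
R7: Y=0.01560 on G[6,5]
R8: Y=0.05780 on G[6,8]
R9: Y=0.05376 on G[3,5]
R10: Y=0.9174 on G[0,1]
R11: Y=0.0005464 on G[8,0]
R12: Y=0.004405 on G[3,4]
R13: Y=0.01996 on G[6,8]
R14: Y=0.04695 on G[5,7]
R15: Y=0.0004000 on G[4,3]
R16: Y=0.0001681 on G[4,0]
Ix: z[1]−=0.00618, z[3]+=0.00618
solve → V1=-0.002441, V2=-0.0002574, V3=2.182, V4=2.108, V5=2.073, V6=1.976, V7=2.052, V8=1.957

R_eq = 353.4 Ω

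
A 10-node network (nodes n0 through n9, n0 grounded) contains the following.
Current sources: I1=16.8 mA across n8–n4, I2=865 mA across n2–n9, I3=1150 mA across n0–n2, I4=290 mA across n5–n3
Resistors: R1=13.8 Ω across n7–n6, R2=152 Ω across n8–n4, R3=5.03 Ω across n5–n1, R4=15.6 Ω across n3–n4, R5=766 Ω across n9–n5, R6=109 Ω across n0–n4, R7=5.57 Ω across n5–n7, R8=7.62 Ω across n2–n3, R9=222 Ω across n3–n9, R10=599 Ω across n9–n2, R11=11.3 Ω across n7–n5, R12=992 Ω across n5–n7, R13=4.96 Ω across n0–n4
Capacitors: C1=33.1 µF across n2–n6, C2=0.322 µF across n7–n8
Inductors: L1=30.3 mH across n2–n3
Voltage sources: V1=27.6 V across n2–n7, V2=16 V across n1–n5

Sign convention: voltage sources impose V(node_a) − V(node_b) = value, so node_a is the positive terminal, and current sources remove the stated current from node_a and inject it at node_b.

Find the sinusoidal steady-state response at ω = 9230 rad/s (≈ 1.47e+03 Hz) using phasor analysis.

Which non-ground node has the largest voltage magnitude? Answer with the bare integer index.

9

Element admittances at ω=9230 rad/s:
  I1: injects 0.0168 A into n4 (from n8)
  Y(R1) = 0.07246+0.000j S between n7,n6
  Y(R2) = 0.006579+0.000j S between n8,n4
  I2: injects 0.865 A into n9 (from n2)
  Y(R3) = 0.1988+0.000j S between n5,n1
  I3: injects 1.15 A into n2 (from n0)
  Y(C1) = 0.000+0.3055j S between n2,n6
  Y(R4) = 0.06410+0.000j S between n3,n4
  Y(R5) = 0.001305+0.000j S between n9,n5
  Y(L1) = 0.000-0.003576j S between n2,n3
  I4: injects 0.29 A into n3 (from n5)
  Y(C2) = 0.000+0.002972j S between n7,n8
  Y(R6) = 0.009174+0.000j S between n0,n4
  Y(R7) = 0.1795+0.000j S between n5,n7
  Y(R8) = 0.1312+0.000j S between n2,n3
  Y(R9) = 0.004505+0.000j S between n3,n9
  Y(R10) = 0.001669+0.000j S between n9,n2
  Y(R11) = 0.08850+0.000j S between n7,n5
  Y(R12) = 0.001008+0.000j S between n5,n7
  Y(R13) = 0.2016+0.000j S between n0,n4
  V1: constraint V(n2)−V(n7) = 27.6
  V2: constraint V(n1)−V(n5) = 16
Assemble and solve the 11×11 MNA system:
  V(n1)=14.22+0.3091j  V(n2)=26.23+0.3096j  V(n3)=23.48+0.1590j  V(n4)=5.456+0.000j  V(n5)=-1.779+0.3091j  V(n6)=24.76+6.507j  V(n7)=-1.366+0.3096j  V(n8)=2.063-1.549j  V(n9)=135.3+0.2188j
  i(V1)=-1.788-0.4592j  i(V2)=-3.181+0.000j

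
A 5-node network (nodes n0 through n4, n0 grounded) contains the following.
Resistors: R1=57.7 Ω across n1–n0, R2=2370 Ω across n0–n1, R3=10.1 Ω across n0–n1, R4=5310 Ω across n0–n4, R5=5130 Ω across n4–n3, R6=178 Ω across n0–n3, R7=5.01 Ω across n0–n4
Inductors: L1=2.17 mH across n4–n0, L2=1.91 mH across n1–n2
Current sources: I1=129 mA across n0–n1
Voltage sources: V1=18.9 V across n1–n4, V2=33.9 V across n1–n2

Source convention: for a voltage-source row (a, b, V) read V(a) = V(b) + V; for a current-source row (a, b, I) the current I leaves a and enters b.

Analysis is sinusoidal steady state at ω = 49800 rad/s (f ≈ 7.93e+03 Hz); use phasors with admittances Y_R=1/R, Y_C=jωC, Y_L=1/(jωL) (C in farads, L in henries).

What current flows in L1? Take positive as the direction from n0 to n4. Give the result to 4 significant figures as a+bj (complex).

MNA unknowns: 4 node voltages V₁..V_4 plus 2 source currents (V1, V2)
R1: Y=0.01733+0.000j on G[1,0]
L1: Y=0.000-0.009254j on G[4,0]
R2: Y=0.0004219+0.000j on G[0,1]
R3: Y=0.09901+0.000j on G[0,1]
R4: Y=0.0001883+0.000j on G[0,4]
R5: Y=0.0001949+0.000j on G[4,3]
I1: z[0]−=0.129, z[1]+=0.129
R6: Y=0.005618+0.000j on G[0,3]
R7: Y=0.1996+0.000j on G[0,4]
L2: Y=0.000-0.01051j on G[1,2]
V1: row V1−V4=18.9, i_V1 at 1,4
V2: row V1−V2=33.9, i_V2 at 1,2
solve → V1=12.35-0.1915j, V2=-21.55-0.1915j, V3=-0.2198-0.006421j, V4=-6.554-0.1915j
aux → i_V1=-1.313+0.02236j, i_V2=0.000+0.3564j

0.001772-0.06065j A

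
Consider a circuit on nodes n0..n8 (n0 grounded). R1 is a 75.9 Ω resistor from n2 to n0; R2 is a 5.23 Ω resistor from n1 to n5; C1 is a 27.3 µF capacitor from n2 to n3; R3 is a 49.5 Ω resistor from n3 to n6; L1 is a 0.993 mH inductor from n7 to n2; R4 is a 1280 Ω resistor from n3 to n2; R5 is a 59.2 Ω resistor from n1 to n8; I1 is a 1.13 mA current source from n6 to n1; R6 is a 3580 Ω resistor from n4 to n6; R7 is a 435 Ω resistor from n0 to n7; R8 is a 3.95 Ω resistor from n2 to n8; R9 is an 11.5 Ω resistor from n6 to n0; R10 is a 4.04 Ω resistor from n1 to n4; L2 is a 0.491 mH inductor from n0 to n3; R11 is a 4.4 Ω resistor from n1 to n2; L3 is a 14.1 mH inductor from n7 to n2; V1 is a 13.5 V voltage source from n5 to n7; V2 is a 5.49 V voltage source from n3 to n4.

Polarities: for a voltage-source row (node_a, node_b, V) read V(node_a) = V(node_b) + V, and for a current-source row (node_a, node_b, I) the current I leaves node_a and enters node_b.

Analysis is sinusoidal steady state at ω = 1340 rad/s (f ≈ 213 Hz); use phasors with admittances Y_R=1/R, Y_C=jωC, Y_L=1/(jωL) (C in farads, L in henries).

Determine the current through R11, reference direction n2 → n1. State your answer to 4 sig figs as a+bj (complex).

-1.206+0.3540j A

MNA unknowns: 8 node voltages V₁..V_8 plus 2 source currents (V1, V2)
R1: Y=0.01318+0.000j on G[2,0]
R2: Y=0.1912+0.000j on G[1,5]
C1: Y=0.000+0.03658j on G[2,3]
R3: Y=0.02020+0.000j on G[3,6]
L1: Y=0.000-0.7515j on G[7,2]
R4: Y=0.0007813+0.000j on G[3,2]
R5: Y=0.01689+0.000j on G[1,8]
I1: z[6]−=0.00113, z[1]+=0.00113
R6: Y=0.0002793+0.000j on G[4,6]
R7: Y=0.002299+0.000j on G[0,7]
R8: Y=0.2532+0.000j on G[2,8]
R9: Y=0.08696+0.000j on G[6,0]
R10: Y=0.2475+0.000j on G[1,4]
L2: Y=0.000-1.520j on G[0,3]
R11: Y=0.2273+0.000j on G[1,2]
L3: Y=0.000-0.05293j on G[7,2]
V1: row V5−V7=13.5, i_V1 at 5,7
V2: row V3−V4=5.49, i_V2 at 3,4
solve → V1=-4.402+1.365j, V2=-9.709+2.923j, V3=0.02797+0.1001j, V4=-5.462+0.1001j, V5=3.712+1.022j, V6=-0.01946+0.01908j, V7=-9.788+1.022j, V8=-9.377+2.825j
aux → i_V1=-1.551+0.06557j, i_V2=-0.2639-0.3131j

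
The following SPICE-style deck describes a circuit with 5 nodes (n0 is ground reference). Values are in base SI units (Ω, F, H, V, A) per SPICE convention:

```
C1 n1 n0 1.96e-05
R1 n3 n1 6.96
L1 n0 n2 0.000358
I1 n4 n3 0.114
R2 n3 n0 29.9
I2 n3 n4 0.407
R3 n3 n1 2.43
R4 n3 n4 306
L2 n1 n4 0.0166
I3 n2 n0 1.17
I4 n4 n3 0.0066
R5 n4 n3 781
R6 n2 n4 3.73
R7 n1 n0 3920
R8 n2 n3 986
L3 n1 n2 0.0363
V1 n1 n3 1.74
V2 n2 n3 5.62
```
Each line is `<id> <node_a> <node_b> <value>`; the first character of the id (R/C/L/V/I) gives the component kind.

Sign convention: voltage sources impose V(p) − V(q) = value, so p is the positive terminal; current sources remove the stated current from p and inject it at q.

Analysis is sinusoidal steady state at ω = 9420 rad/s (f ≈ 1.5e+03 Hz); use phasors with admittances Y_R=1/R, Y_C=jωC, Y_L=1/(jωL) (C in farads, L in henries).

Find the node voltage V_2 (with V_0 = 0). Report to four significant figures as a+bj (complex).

MNA unknowns: 4 node voltages V₁..V_4 plus 2 source currents (V1, V2)
C1: Y=0.000+0.1846j on G[1,0]
R1: Y=0.1437+0.000j on G[3,1]
L1: Y=0.000-0.2965j on G[0,2]
I1: z[4]−=0.114, z[3]+=0.114
R2: Y=0.03344+0.000j on G[3,0]
I2: z[3]−=0.407, z[4]+=0.407
R3: Y=0.4115+0.000j on G[3,1]
R4: Y=0.003268+0.000j on G[3,4]
L2: Y=0.000-0.006395j on G[1,4]
I3: z[2]−=1.17, z[0]+=1.17
I4: z[4]−=0.0066, z[3]+=0.0066
R5: Y=0.001280+0.000j on G[4,3]
R6: Y=0.2681+0.000j on G[2,4]
R7: Y=0.0002551+0.000j on G[1,0]
R8: Y=0.001014+0.000j on G[2,3]
L3: Y=0.000-0.002924j on G[1,2]
V1: row V1−V3=1.74, i_V1 at 1,3
V2: row V2−V3=5.62, i_V2 at 2,3
solve → V1=-12.17-6.271j, V2=-8.291-6.271j, V3=-13.91-6.271j, V4=-7.337-6.157j
aux → i_V1=-2.120+2.206j, i_V2=0.9395-2.417j

-8.291-6.271j V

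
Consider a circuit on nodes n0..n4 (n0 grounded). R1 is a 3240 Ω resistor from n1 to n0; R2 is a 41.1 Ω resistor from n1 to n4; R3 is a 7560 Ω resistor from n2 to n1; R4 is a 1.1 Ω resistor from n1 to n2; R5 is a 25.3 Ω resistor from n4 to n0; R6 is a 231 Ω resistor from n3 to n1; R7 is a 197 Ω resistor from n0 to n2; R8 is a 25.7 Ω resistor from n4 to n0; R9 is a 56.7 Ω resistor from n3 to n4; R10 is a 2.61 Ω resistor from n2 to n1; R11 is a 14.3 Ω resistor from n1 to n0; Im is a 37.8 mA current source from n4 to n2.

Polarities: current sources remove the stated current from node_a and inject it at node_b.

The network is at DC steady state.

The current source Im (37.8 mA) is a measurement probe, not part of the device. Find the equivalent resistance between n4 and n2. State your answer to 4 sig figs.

R_eq = 15.81 Ω

Element admittances at DC:
  Y(R1) = 0.0003086 S between n1,n0
  Y(R2) = 0.02433 S between n1,n4
  Y(R3) = 0.0001323 S between n2,n1
  Y(R4) = 0.9091 S between n1,n2
  Y(R5) = 0.03953 S between n4,n0
  Y(R6) = 0.004329 S between n3,n1
  Y(R7) = 0.005076 S between n0,n2
  Y(R8) = 0.03891 S between n4,n0
  Y(R9) = 0.01764 S between n3,n4
  Y(R10) = 0.3831 S between n2,n1
  Y(R11) = 0.06993 S between n1,n0
  Im: injects 0.0378 A into n2 (from n4)
Assemble and solve the 4×4 MNA system:
  V(n1)=0.2897  V(n2)=0.3177  V(n3)=-0.1677  V(n4)=-0.2800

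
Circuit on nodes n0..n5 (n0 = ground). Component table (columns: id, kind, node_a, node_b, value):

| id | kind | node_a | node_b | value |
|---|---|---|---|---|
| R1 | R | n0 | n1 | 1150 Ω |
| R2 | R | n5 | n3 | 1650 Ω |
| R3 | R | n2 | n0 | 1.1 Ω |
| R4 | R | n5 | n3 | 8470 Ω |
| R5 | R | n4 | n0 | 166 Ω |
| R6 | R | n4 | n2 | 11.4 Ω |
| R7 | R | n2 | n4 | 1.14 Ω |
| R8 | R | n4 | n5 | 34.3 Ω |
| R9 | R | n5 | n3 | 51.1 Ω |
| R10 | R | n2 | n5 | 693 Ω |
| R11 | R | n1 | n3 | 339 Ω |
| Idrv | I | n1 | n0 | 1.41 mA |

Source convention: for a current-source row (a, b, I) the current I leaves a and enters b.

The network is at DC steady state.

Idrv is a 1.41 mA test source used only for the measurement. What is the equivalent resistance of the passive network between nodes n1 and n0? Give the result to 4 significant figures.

R_eq = 309.2 Ω

MNA unknowns: 5 node voltages V₁..V_5
R1: Y=0.0008696 on G[0,1]
R2: Y=0.0006061 on G[5,3]
R3: Y=0.9091 on G[2,0]
R4: Y=0.0001181 on G[5,3]
R5: Y=0.006024 on G[4,0]
R6: Y=0.08772 on G[4,2]
R7: Y=0.8772 on G[2,4]
R8: Y=0.02915 on G[4,5]
R9: Y=0.01957 on G[5,3]
R10: Y=0.001443 on G[2,5]
R11: Y=0.002950 on G[1,3]
Idrv: z[1]−=0.00141, z[0]+=0.00141
solve → V1=-0.4360, V2=-0.001120, V3=-0.08656, V4=-0.002123, V5=-0.03577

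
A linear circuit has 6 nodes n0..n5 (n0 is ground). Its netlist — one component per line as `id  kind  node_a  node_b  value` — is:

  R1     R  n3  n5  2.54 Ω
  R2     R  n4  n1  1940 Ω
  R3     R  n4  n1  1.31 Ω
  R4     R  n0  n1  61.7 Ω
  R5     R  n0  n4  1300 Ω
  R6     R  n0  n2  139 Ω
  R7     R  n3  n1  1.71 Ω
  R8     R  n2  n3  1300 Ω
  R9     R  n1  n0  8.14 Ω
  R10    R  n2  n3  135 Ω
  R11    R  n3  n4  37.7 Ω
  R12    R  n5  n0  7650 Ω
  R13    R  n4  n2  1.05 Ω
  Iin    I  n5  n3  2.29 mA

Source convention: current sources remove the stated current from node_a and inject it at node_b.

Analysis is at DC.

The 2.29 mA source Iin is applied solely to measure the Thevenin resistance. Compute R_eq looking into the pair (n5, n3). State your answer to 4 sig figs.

MNA unknowns: 5 node voltages V₁..V_5
R1: Y=0.3937 on G[3,5]
R2: Y=0.0005155 on G[4,1]
R3: Y=0.7634 on G[4,1]
R4: Y=0.01621 on G[0,1]
R5: Y=0.0007692 on G[0,4]
R6: Y=0.007194 on G[0,2]
R7: Y=0.5848 on G[3,1]
R8: Y=0.0007692 on G[2,3]
R9: Y=0.1229 on G[1,0]
R10: Y=0.007407 on G[2,3]
R11: Y=0.02653 on G[3,4]
R12: Y=0.0001307 on G[5,0]
R13: Y=0.9524 on G[4,2]
Iin: z[5]−=0.00229, z[3]+=0.00229
solve → V1=5.165e-06, V2=5.140e-06, V3=6.391e-06, V4=5.168e-06, V5=-0.005808

R_eq = 2.539 Ω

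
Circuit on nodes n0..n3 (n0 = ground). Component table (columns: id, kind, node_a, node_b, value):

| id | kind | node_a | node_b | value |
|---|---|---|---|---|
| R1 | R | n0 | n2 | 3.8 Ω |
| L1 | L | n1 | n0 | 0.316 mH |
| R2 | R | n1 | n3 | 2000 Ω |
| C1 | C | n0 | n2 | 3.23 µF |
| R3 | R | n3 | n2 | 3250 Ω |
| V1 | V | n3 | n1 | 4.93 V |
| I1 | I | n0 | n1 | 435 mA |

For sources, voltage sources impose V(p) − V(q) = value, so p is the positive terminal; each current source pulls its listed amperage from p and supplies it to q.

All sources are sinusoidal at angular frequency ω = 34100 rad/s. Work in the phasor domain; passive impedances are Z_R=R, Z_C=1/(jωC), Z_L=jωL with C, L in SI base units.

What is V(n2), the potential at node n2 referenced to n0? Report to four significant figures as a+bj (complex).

0.006858+0.002588j V

Element admittances at ω=34100 rad/s:
  Y(R1) = 0.2632+0.000j S between n0,n2
  Y(L1) = 0.000-0.09280j S between n1,n0
  Y(R2) = 0.0005000+0.000j S between n1,n3
  Y(C1) = 0.000+0.1101j S between n0,n2
  Y(R3) = 0.0003077+0.000j S between n3,n2
  V1: constraint V(n3)−V(n1) = 4.93
  I1: injects 0.435 A into n1 (from n0)
Assemble and solve the 4×4 MNA system:
  V(n1)=0.01548+4.671j  V(n2)=0.006858+0.002588j  V(n3)=4.945+4.671j
  i(V1)=-0.003985-0.001436j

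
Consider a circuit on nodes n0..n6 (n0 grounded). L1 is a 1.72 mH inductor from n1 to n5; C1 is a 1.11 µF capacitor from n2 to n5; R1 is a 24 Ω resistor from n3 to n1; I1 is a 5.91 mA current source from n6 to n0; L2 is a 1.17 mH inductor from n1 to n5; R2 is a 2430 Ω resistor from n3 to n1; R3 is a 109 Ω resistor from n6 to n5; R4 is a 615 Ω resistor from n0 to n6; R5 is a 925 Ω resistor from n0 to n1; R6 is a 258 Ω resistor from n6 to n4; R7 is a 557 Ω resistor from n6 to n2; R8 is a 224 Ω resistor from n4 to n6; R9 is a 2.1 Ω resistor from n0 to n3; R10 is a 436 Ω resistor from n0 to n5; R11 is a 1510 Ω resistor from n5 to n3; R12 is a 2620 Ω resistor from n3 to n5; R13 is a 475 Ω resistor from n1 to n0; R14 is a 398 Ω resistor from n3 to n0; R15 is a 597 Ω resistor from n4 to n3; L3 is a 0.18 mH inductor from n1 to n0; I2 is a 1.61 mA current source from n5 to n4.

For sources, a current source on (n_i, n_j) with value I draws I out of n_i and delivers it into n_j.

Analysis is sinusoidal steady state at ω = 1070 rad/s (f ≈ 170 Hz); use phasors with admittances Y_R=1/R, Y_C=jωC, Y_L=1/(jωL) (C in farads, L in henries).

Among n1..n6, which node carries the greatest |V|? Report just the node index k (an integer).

6

Element admittances at ω=1070 rad/s:
  Y(L1) = 0.000-0.5434j S between n1,n5
  Y(C1) = 0.000+0.001188j S between n2,n5
  Y(R1) = 0.04167+0.000j S between n3,n1
  I1: injects 0.00591 A into n0 (from n6)
  Y(L2) = 0.000-0.7988j S between n1,n5
  Y(R2) = 0.0004115+0.000j S between n3,n1
  Y(R3) = 0.009174+0.000j S between n6,n5
  Y(R4) = 0.001626+0.000j S between n0,n6
  Y(R5) = 0.001081+0.000j S between n0,n1
  Y(R6) = 0.003876+0.000j S between n6,n4
  Y(R7) = 0.001795+0.000j S between n6,n2
  Y(R8) = 0.004464+0.000j S between n4,n6
  Y(R9) = 0.4762+0.000j S between n0,n3
  Y(R10) = 0.002294+0.000j S between n0,n5
  Y(R11) = 0.0006623+0.000j S between n5,n3
  Y(R12) = 0.0003817+0.000j S between n3,n5
  Y(R13) = 0.002105+0.000j S between n1,n0
  Y(R14) = 0.002513+0.000j S between n3,n0
  Y(R15) = 0.001675+0.000j S between n4,n3
  Y(L3) = 0.000-5.192j S between n1,n0
  I2: injects 0.00161 A into n4 (from n5)
Assemble and solve the 6×6 MNA system:
  V(n1)=-1.493e-08-0.0009862j  V(n2)=-0.2372+0.1764j  V(n3)=-0.0004372-3.688e-05j  V(n4)=-0.1367+0.01623j  V(n5)=3.203e-05-0.004787j  V(n6)=-0.3571+0.01950j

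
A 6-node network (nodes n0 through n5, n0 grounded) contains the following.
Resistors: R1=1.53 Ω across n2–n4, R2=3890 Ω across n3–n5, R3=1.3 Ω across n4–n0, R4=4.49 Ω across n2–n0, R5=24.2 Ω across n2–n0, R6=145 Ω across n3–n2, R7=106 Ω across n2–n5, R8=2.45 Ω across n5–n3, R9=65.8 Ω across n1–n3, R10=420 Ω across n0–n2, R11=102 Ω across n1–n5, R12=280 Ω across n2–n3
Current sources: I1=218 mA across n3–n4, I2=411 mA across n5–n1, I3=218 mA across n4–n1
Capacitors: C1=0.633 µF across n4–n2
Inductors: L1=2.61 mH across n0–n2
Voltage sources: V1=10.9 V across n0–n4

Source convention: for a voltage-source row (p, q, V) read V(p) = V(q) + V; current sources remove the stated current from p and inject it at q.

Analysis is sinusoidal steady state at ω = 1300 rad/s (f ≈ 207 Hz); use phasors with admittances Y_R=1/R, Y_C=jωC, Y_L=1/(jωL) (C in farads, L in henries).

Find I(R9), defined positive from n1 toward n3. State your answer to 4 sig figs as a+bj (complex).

Apply KCL at each of the 5 non-ground nodes and solve the resulting linear system.
Node n1: branches {I2, I3, R9, R11} → V_1 = 18.17-2.253j
Node n2: branches {R1, R4, R5, R6, R7, C1, L1, R10, R12} → V_2 = -7.024-2.253j
Node n3: branches {I1, R2, R6, R8, R9, R12} → V_3 = -6.838-2.253j
Node n4: branches {R1, I1, R3, C1, I3, V1} → V_4 = -10.90+0.000j
Node n5: branches {R2, R7, I2, R8, R11} → V_5 = -7.230-2.253j
Source currents: i(V1)=-10.92+1.470j

0.3800+0.000j A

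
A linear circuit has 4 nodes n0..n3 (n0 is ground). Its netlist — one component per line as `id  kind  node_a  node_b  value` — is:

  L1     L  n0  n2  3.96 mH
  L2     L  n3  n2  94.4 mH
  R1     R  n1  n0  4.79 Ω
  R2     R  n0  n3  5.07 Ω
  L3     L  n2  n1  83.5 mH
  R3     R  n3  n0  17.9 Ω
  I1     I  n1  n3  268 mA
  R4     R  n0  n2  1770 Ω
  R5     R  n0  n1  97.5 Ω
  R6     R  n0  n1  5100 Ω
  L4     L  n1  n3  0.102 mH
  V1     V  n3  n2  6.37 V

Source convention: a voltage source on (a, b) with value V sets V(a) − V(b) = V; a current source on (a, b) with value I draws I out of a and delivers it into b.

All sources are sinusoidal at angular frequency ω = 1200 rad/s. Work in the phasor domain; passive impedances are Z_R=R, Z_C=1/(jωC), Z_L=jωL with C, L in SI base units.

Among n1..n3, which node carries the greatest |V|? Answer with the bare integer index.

2

MNA unknowns: 3 node voltages V₁..V_3 plus 1 source current (V1)
L1: Y=0.000-0.2104j on G[0,2]
L2: Y=0.000-0.008828j on G[3,2]
R1: Y=0.2088+0.000j on G[1,0]
R2: Y=0.1972+0.000j on G[0,3]
L3: Y=0.000-0.009980j on G[2,1]
R3: Y=0.05587+0.000j on G[3,0]
I1: z[1]−=0.268, z[3]+=0.268
R4: Y=0.0005650+0.000j on G[0,2]
R5: Y=0.01026+0.000j on G[0,1]
R6: Y=0.0001961+0.000j on G[0,1]
L4: Y=0.000-8.170j on G[1,3]
V1: row V3−V2=6.37, i_V1 at 3,2
solve → V1=1.005-2.388j, V2=-5.293-2.328j, V3=1.077-2.328j
aux → i_V1=-0.4923+1.232j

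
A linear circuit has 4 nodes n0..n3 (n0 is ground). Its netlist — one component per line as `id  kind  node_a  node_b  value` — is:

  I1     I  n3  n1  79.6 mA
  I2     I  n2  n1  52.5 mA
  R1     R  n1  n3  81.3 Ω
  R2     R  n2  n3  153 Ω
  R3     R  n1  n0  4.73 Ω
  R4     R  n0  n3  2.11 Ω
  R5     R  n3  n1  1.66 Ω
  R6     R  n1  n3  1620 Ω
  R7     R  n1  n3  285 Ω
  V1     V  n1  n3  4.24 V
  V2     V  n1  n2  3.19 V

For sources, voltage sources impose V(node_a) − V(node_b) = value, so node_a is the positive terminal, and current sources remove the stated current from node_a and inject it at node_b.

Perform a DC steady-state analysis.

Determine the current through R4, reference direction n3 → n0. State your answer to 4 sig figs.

-0.6199 A

Apply KCL at each of the 3 non-ground nodes and solve the resulting linear system.
Node n1: branches {I1, I2, R1, R3, R5, R6, R7, V1, V2} → V_1 = 2.932
Node n2: branches {I2, R2, V2} → V_2 = -0.2580
Node n3: branches {I1, R1, R2, R4, R5, R6, R7, V1} → V_3 = -1.308
Source currents: i(V1)=-3.171, i(V2)=0.05936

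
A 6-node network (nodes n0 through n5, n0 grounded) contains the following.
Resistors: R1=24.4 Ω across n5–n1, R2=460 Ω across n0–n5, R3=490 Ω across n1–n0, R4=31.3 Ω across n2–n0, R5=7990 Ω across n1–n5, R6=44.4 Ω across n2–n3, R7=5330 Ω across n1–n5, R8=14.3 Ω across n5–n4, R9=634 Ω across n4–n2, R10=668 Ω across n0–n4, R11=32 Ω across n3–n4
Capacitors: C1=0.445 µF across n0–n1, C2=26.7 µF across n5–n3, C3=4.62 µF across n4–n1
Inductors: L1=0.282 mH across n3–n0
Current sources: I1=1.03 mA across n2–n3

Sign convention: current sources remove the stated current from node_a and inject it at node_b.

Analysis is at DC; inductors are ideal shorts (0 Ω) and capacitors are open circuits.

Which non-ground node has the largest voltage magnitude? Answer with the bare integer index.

2

Apply KCL at each of the 5 non-ground nodes and solve the resulting linear system.
Node n1: branches {R1, R3, R5, R7, C1, C3} → V_1 = -0.0006834
Node n2: branches {R4, R6, R9, I1} → V_2 = -0.01840
Node n3: branches {R6, C2, L1, R11, I1} → V_3 = 0.000
Node n4: branches {R8, R9, C3, R10, R11} → V_4 = -0.0007594
Node n5: branches {R1, R2, R5, R7, R8, C2} → V_5 = -0.0007172
Source currents: i(L1)=0.0005919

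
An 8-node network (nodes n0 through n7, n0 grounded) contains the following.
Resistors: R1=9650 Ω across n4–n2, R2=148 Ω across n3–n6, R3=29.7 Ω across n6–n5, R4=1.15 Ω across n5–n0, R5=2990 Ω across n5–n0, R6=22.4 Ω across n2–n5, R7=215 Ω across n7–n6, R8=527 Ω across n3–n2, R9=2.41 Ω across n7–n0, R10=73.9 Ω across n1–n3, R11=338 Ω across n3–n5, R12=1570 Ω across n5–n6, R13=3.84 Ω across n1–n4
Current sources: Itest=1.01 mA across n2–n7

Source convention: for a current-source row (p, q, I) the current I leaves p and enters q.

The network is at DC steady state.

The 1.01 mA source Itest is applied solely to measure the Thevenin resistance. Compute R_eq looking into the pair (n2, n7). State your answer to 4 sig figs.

R_eq = 25.10 Ω

Apply KCL at each of the 7 non-ground nodes and solve the resulting linear system.
Node n1: branches {R10, R13} → V_1 = -0.005123
Node n2: branches {R1, R6, R8, Itest} → V_2 = -0.02296
Node n3: branches {R2, R8, R10, R11} → V_3 = -0.004987
Node n4: branches {R1, R13} → V_4 = -0.005130
Node n5: branches {R3, R4, R5, R6, R11, R12} → V_5 = -0.001141
Node n6: branches {R2, R3, R7, R12} → V_6 = -0.001350
Node n7: branches {R7, R9, Itest} → V_7 = 0.002392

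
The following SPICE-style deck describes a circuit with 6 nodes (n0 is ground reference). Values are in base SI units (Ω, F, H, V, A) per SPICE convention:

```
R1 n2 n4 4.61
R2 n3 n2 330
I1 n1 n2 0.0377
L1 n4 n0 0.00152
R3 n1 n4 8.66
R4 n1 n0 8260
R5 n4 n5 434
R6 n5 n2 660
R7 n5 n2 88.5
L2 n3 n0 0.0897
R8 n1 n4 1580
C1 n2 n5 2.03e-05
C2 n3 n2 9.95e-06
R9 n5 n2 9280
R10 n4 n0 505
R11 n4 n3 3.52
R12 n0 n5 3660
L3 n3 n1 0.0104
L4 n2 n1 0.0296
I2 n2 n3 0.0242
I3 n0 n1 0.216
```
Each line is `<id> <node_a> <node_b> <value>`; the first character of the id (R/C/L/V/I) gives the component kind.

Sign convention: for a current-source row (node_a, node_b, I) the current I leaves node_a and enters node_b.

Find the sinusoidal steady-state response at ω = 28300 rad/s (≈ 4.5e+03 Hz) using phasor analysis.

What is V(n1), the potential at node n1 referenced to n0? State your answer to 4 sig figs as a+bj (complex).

MNA unknowns: 5 node voltages V₁..V_5
R1: Y=0.2169+0.000j on G[2,4]
R2: Y=0.003030+0.000j on G[3,2]
I1: z[1]−=0.0377, z[2]+=0.0377
L1: Y=0.000-0.02325j on G[4,0]
R3: Y=0.1155+0.000j on G[1,4]
R4: Y=0.0001211+0.000j on G[1,0]
R5: Y=0.002304+0.000j on G[4,5]
R6: Y=0.001515+0.000j on G[5,2]
R7: Y=0.01130+0.000j on G[5,2]
L2: Y=0.000-0.0003939j on G[3,0]
R8: Y=0.0006329+0.000j on G[1,4]
C1: Y=0.000+0.5745j on G[2,5]
C2: Y=0.000+0.2816j on G[3,2]
R9: Y=0.0001078+0.000j on G[5,2]
R10: Y=0.001980+0.000j on G[4,0]
R11: Y=0.2841+0.000j on G[4,3]
R12: Y=0.0002732+0.000j on G[0,5]
L3: Y=0.000-0.003398j on G[3,1]
L4: Y=0.000-0.001194j on G[2,1]
I2: z[2]−=0.0242, z[3]+=0.0242
I3: z[0]−=0.216, z[1]+=0.216
solve → V1=2.437+9.086j, V2=0.9727+9.022j, V3=0.9760+9.018j, V4=0.9066+9.037j, V5=0.9685+9.023j

2.437+9.086j V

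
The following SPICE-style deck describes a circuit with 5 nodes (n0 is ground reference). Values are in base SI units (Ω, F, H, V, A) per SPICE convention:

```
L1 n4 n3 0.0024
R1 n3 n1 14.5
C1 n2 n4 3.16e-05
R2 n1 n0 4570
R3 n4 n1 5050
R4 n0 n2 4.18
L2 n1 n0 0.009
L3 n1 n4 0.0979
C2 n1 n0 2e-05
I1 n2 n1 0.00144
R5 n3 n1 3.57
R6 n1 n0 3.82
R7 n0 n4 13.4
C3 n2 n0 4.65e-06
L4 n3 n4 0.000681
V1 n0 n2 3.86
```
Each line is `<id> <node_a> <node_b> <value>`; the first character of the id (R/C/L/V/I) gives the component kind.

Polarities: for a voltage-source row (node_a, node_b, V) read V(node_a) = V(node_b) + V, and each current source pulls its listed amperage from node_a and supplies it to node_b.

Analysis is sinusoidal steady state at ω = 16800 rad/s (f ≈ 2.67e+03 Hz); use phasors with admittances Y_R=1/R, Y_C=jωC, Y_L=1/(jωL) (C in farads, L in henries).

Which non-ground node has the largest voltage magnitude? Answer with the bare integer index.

4

Element admittances at ω=16800 rad/s:
  Y(L1) = 0.000-0.02480j S between n4,n3
  Y(R1) = 0.06897+0.000j S between n3,n1
  Y(C1) = 0.000+0.5309j S between n2,n4
  Y(R2) = 0.0002188+0.000j S between n1,n0
  Y(R3) = 0.0001980+0.000j S between n4,n1
  Y(R4) = 0.2392+0.000j S between n0,n2
  Y(L2) = 0.000-0.006614j S between n1,n0
  Y(L3) = 0.000-0.0006080j S between n1,n4
  Y(C2) = 0.000+0.3360j S between n1,n0
  I1: injects 0.00144 A into n1 (from n2)
  Y(R5) = 0.2801+0.000j S between n3,n1
  Y(R6) = 0.2618+0.000j S between n1,n0
  Y(R7) = 0.07463+0.000j S between n0,n4
  Y(C3) = 0.000+0.07812j S between n2,n0
  Y(L4) = 0.000-0.08741j S between n3,n4
  V1: constraint V(n0)−V(n2) = 3.86
Assemble and solve the 5×5 MNA system:
  V(n1)=0.04506+1.314j  V(n2)=-3.860+0.000j  V(n3)=-1.158+2.336j  V(n4)=-4.339-1.406j
  i(V1)=-1.668-0.04737j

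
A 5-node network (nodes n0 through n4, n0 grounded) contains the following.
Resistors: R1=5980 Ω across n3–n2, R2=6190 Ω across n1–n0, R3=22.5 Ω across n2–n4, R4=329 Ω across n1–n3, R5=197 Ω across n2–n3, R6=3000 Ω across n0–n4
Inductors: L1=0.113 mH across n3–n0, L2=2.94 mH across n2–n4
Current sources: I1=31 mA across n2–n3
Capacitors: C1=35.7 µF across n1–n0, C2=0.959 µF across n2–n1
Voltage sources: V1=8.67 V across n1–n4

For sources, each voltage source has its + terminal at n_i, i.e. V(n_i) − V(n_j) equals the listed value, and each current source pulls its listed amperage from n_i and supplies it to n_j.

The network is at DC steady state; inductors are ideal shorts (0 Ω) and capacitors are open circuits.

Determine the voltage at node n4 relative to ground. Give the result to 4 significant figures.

-6.693 V

Apply KCL at each of the 4 non-ground nodes and solve the resulting linear system.
Node n1: branches {R2, C1, R4, C2, V1} → V_1 = 1.977
Node n2: branches {R1, L2, I1, R3, R5, C2} → V_2 = -6.693
Node n3: branches {R1, L1, I1, R4, R5} → V_3 = 0.000
Node n4: branches {L2, R3, R6, V1} → V_4 = -6.693
Source currents: i(L1)=0.001912, i(L2)=0.004096, i(V1)=-0.006327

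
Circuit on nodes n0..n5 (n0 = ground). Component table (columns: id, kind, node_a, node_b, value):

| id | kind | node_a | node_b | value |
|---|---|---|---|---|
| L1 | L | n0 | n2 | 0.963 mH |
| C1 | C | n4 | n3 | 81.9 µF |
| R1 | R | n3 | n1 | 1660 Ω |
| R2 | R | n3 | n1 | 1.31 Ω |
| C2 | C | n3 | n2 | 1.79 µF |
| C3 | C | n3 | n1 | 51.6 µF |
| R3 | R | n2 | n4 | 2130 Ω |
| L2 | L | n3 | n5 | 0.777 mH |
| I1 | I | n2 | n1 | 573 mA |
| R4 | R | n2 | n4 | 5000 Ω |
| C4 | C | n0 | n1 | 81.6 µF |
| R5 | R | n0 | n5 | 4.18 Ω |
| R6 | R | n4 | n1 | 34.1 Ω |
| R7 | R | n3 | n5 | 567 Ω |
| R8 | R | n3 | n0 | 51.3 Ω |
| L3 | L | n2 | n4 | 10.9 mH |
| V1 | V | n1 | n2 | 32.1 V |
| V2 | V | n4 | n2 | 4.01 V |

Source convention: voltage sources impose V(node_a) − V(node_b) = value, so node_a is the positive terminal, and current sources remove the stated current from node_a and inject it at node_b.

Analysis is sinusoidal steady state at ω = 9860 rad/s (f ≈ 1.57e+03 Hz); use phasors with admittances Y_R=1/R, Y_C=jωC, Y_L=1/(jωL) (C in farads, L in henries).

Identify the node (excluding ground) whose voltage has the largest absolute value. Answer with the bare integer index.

Apply KCL at each of the 5 non-ground nodes and solve the resulting linear system.
Node n1: branches {R1, R2, C3, I1, C4, R6, V1} → V_1 = -6.089-3.906j
Node n2: branches {L1, C2, R3, I1, R4, L3, V1, V2} → V_2 = -38.19-3.906j
Node n3: branches {C1, R1, R2, C2, C3, L2, R7, R8} → V_3 = -18.83-13.25j
Node n4: branches {C1, R3, R4, R6, L3, V2} → V_4 = -34.18-3.906j
Node n5: branches {L2, R5, R7} → V_5 = -9.884+4.746j
Source currents: i(V1)=-8.371-8.718j, i(V2)=8.365+12.44j

2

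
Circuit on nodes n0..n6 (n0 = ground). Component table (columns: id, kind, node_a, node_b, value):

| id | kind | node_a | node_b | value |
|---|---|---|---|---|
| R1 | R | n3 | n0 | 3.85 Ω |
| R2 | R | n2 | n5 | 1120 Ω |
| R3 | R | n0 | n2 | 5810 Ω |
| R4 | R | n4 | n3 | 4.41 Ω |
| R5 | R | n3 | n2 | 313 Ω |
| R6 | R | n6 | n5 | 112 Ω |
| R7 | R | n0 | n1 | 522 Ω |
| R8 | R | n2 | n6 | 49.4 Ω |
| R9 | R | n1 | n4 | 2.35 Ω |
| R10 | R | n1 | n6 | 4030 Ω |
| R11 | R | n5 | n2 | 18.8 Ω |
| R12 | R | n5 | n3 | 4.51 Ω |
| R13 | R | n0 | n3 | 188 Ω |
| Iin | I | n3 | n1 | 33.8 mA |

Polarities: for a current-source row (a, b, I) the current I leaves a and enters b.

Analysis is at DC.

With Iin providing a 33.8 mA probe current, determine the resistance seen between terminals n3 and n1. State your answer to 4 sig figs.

R_eq = 6.663 Ω

Element admittances at DC:
  Y(R1) = 0.2597 S between n3,n0
  Y(R2) = 0.0008929 S between n2,n5
  Y(R3) = 0.0001721 S between n0,n2
  Y(R4) = 0.2268 S between n4,n3
  Y(R5) = 0.003195 S between n3,n2
  Y(R6) = 0.008929 S between n6,n5
  Y(R7) = 0.001916 S between n0,n1
  Y(R8) = 0.02024 S between n2,n6
  Y(R9) = 0.4255 S between n1,n4
  Y(R10) = 0.0002481 S between n1,n6
  Y(R11) = 0.05319 S between n5,n2
  Y(R12) = 0.2217 S between n5,n3
  Y(R13) = 0.005319 S between n0,n3
  Iin: injects 0.0338 A into n1 (from n3)
Assemble and solve the 6×6 MNA system:
  V(n1)=0.2236  V(n2)=-0.0007835  V(n3)=-0.001616  V(n4)=0.1453  V(n5)=-0.001378  V(n6)=0.0009287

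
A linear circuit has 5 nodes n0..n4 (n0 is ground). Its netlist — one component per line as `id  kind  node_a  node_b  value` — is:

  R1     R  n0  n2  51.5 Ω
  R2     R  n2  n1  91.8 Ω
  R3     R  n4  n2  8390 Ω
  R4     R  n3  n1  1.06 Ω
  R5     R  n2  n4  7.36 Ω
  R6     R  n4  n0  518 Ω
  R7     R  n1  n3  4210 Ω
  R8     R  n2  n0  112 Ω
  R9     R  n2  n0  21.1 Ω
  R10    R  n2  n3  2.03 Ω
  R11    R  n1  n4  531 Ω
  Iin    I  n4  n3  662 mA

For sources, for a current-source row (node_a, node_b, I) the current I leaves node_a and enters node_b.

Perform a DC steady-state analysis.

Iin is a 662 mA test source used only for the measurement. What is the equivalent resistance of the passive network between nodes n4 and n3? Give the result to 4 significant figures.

MNA unknowns: 4 node voltages V₁..V_4
R1: Y=0.01942 on G[0,2]
R2: Y=0.01089 on G[2,1]
R3: Y=0.0001192 on G[4,2]
R4: Y=0.9434 on G[3,1]
R5: Y=0.1359 on G[2,4]
R6: Y=0.001931 on G[4,0]
R7: Y=0.0002375 on G[1,3]
R8: Y=0.008929 on G[2,0]
R9: Y=0.04739 on G[2,0]
R10: Y=0.4926 on G[2,3]
R11: Y=0.001883 on G[1,4]
Iin: z[4]−=0.662, z[3]+=0.662
solve → V1=1.384, V2=0.1173, V3=1.410, V4=-4.603

R_eq = 9.083 Ω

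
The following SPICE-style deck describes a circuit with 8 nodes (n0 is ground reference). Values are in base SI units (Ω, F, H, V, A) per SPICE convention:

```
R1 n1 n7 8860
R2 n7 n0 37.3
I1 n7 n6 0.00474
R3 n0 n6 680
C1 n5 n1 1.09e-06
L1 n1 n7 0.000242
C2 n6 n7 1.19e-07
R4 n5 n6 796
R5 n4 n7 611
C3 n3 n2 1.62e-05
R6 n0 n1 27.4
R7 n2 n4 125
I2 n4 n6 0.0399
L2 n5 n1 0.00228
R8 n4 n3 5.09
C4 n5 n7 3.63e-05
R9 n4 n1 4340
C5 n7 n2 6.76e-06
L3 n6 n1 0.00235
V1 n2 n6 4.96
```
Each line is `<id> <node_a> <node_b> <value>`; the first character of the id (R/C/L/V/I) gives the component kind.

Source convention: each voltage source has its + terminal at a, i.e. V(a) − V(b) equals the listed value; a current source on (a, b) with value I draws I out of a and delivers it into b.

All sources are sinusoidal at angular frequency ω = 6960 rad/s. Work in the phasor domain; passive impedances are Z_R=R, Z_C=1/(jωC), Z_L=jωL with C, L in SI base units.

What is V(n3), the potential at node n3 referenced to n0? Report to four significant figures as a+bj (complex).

MNA unknowns: 7 node voltages V₁..V_7 plus 1 source current (V1)
R1: Y=0.0001129+0.000j on G[1,7]
R2: Y=0.02681+0.000j on G[7,0]
I1: z[7]−=0.00474, z[6]+=0.00474
R3: Y=0.001471+0.000j on G[0,6]
C1: Y=0.000+0.007586j on G[5,1]
L1: Y=0.000-0.5937j on G[1,7]
C2: Y=0.000+0.0008282j on G[6,7]
R4: Y=0.001256+0.000j on G[5,6]
R5: Y=0.001637+0.000j on G[4,7]
C3: Y=0.000+0.1128j on G[3,2]
R6: Y=0.03650+0.000j on G[0,1]
R7: Y=0.008000+0.000j on G[2,4]
I2: z[4]−=0.0399, z[6]+=0.0399
L2: Y=0.000-0.06302j on G[5,1]
R8: Y=0.1965+0.000j on G[4,3]
C4: Y=0.000+0.2526j on G[5,7]
R9: Y=0.0002304+0.000j on G[4,1]
C5: Y=0.000+0.04705j on G[7,2]
L3: Y=0.000-0.06114j on G[6,1]
V1: row V2−V6=4.96, i_V1 at 2,6
solve → V1=0.3016-0.1875j, V2=25.26-11.84j, V3=25.39-11.08j, V4=24.95-11.00j, V5=-2.119+1.069j, V6=20.30-11.84j, V7=-1.524+0.9048j
aux → i_V1=-0.6887-1.238j

25.39-11.08j V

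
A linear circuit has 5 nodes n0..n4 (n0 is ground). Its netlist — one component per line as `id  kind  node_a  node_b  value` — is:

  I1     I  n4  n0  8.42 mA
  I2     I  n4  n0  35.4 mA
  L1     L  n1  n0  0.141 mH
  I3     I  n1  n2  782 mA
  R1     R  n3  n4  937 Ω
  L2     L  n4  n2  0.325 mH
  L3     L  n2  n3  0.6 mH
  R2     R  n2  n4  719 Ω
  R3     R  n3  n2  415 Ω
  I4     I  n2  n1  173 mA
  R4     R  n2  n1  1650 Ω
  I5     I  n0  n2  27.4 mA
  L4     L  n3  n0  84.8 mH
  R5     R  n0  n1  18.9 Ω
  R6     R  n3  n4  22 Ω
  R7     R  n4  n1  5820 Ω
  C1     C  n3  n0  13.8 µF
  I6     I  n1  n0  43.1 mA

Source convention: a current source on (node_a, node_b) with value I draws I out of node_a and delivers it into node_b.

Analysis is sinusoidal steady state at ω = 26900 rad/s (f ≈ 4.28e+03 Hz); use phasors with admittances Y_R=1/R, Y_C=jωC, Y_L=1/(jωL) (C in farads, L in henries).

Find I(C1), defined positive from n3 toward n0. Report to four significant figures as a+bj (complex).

0.5902-0.004857j A

Element admittances at ω=26900 rad/s:
  I1: injects 0.00842 A into n0 (from n4)
  I2: injects 0.0354 A into n0 (from n4)
  Y(L1) = 0.000-0.2637j S between n1,n0
  I3: injects 0.782 A into n2 (from n1)
  Y(R1) = 0.001067+0.000j S between n3,n4
  Y(L2) = 0.000-0.1144j S between n4,n2
  Y(L3) = 0.000-0.06196j S between n2,n3
  Y(R2) = 0.001391+0.000j S between n2,n4
  Y(R3) = 0.002410+0.000j S between n3,n2
  I4: injects 0.173 A into n1 (from n2)
  Y(R4) = 0.0006061+0.000j S between n2,n1
  I5: injects 0.0274 A into n2 (from n0)
  Y(L4) = 0.000-0.0004384j S between n3,n0
  Y(R5) = 0.05291+0.000j S between n0,n1
  Y(R6) = 0.04545+0.000j S between n3,n4
  Y(R7) = 0.0001718+0.000j S between n4,n1
  Y(C1) = 0.000+0.3712j S between n3,n0
  I6: injects 0.0431 A into n0 (from n1)
Assemble and solve the 4×4 MNA system:
  V(n1)=-0.4926-2.363j  V(n2)=3.073+4.374j  V(n3)=-0.01308-1.590j  V(n4)=4.556+2.107j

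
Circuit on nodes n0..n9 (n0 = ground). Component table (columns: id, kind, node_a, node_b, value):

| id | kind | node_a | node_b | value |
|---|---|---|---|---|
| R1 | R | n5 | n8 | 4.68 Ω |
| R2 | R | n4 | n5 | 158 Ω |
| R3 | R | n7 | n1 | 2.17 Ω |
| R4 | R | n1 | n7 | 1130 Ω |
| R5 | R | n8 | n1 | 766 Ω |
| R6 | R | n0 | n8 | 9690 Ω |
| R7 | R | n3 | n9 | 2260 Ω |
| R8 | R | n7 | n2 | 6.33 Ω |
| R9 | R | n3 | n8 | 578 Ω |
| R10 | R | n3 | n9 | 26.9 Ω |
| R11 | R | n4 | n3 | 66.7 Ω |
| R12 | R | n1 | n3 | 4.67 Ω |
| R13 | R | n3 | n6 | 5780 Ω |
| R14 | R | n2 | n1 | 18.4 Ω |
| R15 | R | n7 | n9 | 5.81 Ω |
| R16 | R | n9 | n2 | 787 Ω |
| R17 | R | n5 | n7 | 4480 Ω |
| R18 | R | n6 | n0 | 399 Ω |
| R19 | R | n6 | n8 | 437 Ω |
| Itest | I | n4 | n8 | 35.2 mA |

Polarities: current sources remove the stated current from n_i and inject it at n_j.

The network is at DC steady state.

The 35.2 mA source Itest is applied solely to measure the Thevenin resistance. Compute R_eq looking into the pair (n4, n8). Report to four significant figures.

R_eq = 112.2 Ω

Apply KCL at each of the 9 non-ground nodes and solve the resulting linear system.
Node n1: branches {R3, R4, R5, R12, R14} → V_1 = -2.989
Node n2: branches {R8, R14, R16} → V_2 = -2.989
Node n3: branches {R7, R9, R10, R11, R12, R13} → V_3 = -3.009
Node n4: branches {R2, R11, Itest} → V_4 = -3.739
Node n5: branches {R1, R2, R17} → V_5 = 0.09213
Node n6: branches {R13, R18, R19} → V_6 = -0.008599
Node n7: branches {R3, R4, R8, R15, R17} → V_7 = -2.989
Node n8: branches {R1, R5, R6, R9, R19, Itest} → V_8 = 0.2088
Node n9: branches {R7, R10, R15, R16} → V_9 = -2.993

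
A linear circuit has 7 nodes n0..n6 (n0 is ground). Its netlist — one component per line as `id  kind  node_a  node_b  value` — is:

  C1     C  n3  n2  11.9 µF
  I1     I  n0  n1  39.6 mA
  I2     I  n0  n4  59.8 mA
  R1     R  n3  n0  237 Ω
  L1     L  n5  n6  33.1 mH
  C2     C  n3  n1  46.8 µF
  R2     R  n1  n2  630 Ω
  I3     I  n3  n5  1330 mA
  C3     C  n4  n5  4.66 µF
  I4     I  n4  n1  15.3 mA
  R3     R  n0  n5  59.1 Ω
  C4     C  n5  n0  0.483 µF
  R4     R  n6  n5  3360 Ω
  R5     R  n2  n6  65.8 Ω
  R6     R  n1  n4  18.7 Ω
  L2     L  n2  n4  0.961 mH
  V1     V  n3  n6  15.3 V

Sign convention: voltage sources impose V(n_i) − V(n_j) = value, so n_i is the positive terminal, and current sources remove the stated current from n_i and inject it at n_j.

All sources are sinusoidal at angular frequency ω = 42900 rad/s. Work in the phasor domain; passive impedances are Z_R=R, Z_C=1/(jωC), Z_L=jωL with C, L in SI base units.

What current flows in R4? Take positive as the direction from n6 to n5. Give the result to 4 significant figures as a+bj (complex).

-0.01018-0.0007777j A

Element admittances at ω=42900 rad/s:
  Y(C1) = 0.000+0.5105j S between n3,n2
  I1: injects 0.0396 A into n1 (from n0)
  I2: injects 0.0598 A into n4 (from n0)
  Y(R1) = 0.004219+0.000j S between n3,n0
  Y(L1) = 0.000-0.0007042j S between n5,n6
  Y(C2) = 0.000+2.008j S between n3,n1
  Y(R2) = 0.001587+0.000j S between n1,n2
  I3: injects 1.33 A into n5 (from n3)
  Y(C3) = 0.000+0.1999j S between n4,n5
  I4: injects 0.0153 A into n1 (from n4)
  Y(R3) = 0.01692+0.000j S between n0,n5
  Y(C4) = 0.000+0.02072j S between n5,n0
  Y(R4) = 0.0002976+0.000j S between n6,n5
  Y(R5) = 0.01520+0.000j S between n2,n6
  Y(R6) = 0.05348+0.000j S between n1,n4
  Y(L2) = 0.000-0.02426j S between n2,n4
  V1: constraint V(n3)−V(n6) = 15.3
Assemble and solve the 7×7 MNA system:
  V(n1)=-14.08-7.108j  V(n2)=-15.27-6.558j  V(n3)=-14.32-6.584j  V(n4)=4.606+1.823j  V(n5)=4.583-3.971j  V(n6)=-29.62-6.584j
  i(V1)=-0.2302+0.02292j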